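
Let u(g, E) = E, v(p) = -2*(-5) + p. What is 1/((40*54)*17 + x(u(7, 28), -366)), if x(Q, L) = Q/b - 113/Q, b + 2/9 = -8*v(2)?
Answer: 12124/445140823 ≈ 2.7236e-5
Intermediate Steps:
v(p) = 10 + p
b = -866/9 (b = -2/9 - 8*(10 + 2) = -2/9 - 8*12 = -2/9 - 96 = -866/9 ≈ -96.222)
x(Q, L) = -113/Q - 9*Q/866 (x(Q, L) = Q/(-866/9) - 113/Q = Q*(-9/866) - 113/Q = -9*Q/866 - 113/Q = -113/Q - 9*Q/866)
1/((40*54)*17 + x(u(7, 28), -366)) = 1/((40*54)*17 + (-113/28 - 9/866*28)) = 1/(2160*17 + (-113*1/28 - 126/433)) = 1/(36720 + (-113/28 - 126/433)) = 1/(36720 - 52457/12124) = 1/(445140823/12124) = 12124/445140823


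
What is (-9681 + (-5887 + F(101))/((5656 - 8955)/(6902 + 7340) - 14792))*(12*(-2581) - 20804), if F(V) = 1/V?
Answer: 10664903154844570816/21277767263 ≈ 5.0122e+8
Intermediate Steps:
(-9681 + (-5887 + F(101))/((5656 - 8955)/(6902 + 7340) - 14792))*(12*(-2581) - 20804) = (-9681 + (-5887 + 1/101)/((5656 - 8955)/(6902 + 7340) - 14792))*(12*(-2581) - 20804) = (-9681 + (-5887 + 1/101)/(-3299/14242 - 14792))*(-30972 - 20804) = (-9681 - 594586/(101*(-3299*1/14242 - 14792)))*(-51776) = (-9681 - 594586/(101*(-3299/14242 - 14792)))*(-51776) = (-9681 - 594586/(101*(-210670963/14242)))*(-51776) = (-9681 - 594586/101*(-14242/210670963))*(-51776) = (-9681 + 8468093812/21277767263)*(-51776) = -205981596779291/21277767263*(-51776) = 10664903154844570816/21277767263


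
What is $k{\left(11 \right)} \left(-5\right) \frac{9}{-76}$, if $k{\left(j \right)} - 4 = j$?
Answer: $\frac{675}{76} \approx 8.8816$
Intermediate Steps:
$k{\left(j \right)} = 4 + j$
$k{\left(11 \right)} \left(-5\right) \frac{9}{-76} = \left(4 + 11\right) \left(-5\right) \frac{9}{-76} = 15 \left(-5\right) 9 \left(- \frac{1}{76}\right) = \left(-75\right) \left(- \frac{9}{76}\right) = \frac{675}{76}$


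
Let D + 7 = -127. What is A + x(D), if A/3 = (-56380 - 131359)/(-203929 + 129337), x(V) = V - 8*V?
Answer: 23510171/24864 ≈ 945.55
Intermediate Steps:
D = -134 (D = -7 - 127 = -134)
x(V) = -7*V
A = 187739/24864 (A = 3*((-56380 - 131359)/(-203929 + 129337)) = 3*(-187739/(-74592)) = 3*(-187739*(-1/74592)) = 3*(187739/74592) = 187739/24864 ≈ 7.5506)
A + x(D) = 187739/24864 - 7*(-134) = 187739/24864 + 938 = 23510171/24864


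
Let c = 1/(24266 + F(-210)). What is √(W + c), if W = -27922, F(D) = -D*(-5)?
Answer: I*√940592106101/5804 ≈ 167.1*I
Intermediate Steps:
F(D) = 5*D
c = 1/23216 (c = 1/(24266 + 5*(-210)) = 1/(24266 - 1050) = 1/23216 ≈ 4.3074e-5)
√(W + c) = √(-27922 + 1/23216) = √(-648237151/23216) = I*√940592106101/5804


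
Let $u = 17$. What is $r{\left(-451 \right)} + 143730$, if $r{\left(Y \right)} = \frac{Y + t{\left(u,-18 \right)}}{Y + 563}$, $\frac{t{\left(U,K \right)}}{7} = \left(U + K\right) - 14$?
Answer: $\frac{4024301}{28} \approx 1.4373 \cdot 10^{5}$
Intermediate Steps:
$t{\left(U,K \right)} = -98 + 7 K + 7 U$ ($t{\left(U,K \right)} = 7 \left(\left(U + K\right) - 14\right) = 7 \left(\left(K + U\right) - 14\right) = 7 \left(-14 + K + U\right) = -98 + 7 K + 7 U$)
$r{\left(Y \right)} = \frac{-105 + Y}{563 + Y}$ ($r{\left(Y \right)} = \frac{Y + \left(-98 + 7 \left(-18\right) + 7 \cdot 17\right)}{Y + 563} = \frac{Y - 105}{563 + Y} = \frac{-105 + Y}{563 + Y}$)
$r{\left(-451 \right)} + 143730 = \frac{-105 - 451}{563 - 451} + 143730 = \frac{1}{112} \left(-556\right) + 143730 = - \frac{139}{28} + 143730 = \frac{4024301}{28}$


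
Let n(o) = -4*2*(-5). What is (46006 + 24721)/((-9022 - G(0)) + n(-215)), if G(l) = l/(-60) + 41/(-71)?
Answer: -5021617/637681 ≈ -7.8748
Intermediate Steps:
G(l) = -41/71 - l/60 (G(l) = l*(-1/60) + 41*(-1/71) = -l/60 - 41/71 = -41/71 - l/60)
n(o) = 40 (n(o) = -8*(-5) = 40)
(46006 + 24721)/((-9022 - G(0)) + n(-215)) = (46006 + 24721)/((-9022 - (-41/71 - 1/60*0)) + 40) = 70727/((-9022 - (-41/71 + 0)) + 40) = 70727/((-9022 - 1*(-41/71)) + 40) = 70727/((-9022 + 41/71) + 40) = 70727/(-640521/71 + 40) = 70727/(-637681/71) = 70727*(-71/637681) = -5021617/637681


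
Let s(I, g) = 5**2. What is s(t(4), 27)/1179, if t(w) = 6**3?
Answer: 25/1179 ≈ 0.021204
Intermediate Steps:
t(w) = 216
s(I, g) = 25
s(t(4), 27)/1179 = 25/1179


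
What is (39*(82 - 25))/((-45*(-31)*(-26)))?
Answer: -19/310 ≈ -0.061290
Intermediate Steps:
(39*(82 - 25))/((-45*(-31)*(-26))) = (39*57)/((1395*(-26))) = 2223/(-36270) = 2223*(-1/36270) = -19/310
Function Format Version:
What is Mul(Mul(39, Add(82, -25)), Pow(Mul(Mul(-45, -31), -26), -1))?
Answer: Rational(-19, 310) ≈ -0.061290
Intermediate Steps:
Mul(Mul(39, Add(82, -25)), Pow(Mul(Mul(-45, -31), -26), -1)) = Mul(Mul(39, 57), Pow(Mul(1395, -26), -1)) = Mul(2223, Pow(-36270, -1)) = Mul(2223, Rational(-1, 36270)) = Rational(-19, 310)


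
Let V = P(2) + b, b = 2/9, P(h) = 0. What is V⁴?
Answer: 16/6561 ≈ 0.0024387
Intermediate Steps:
b = 2/9 (b = 2*(⅑) = 2/9 ≈ 0.22222)
V = 2/9 (V = 0 + 2/9 = 2/9 ≈ 0.22222)
V⁴ = (2/9)⁴ = 16/6561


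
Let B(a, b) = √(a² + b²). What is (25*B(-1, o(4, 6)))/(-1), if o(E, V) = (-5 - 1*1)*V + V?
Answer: -25*√901 ≈ -750.42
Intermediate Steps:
o(E, V) = -5*V (o(E, V) = (-5 - 1)*V + V = -6*V + V = -5*V)
(25*B(-1, o(4, 6)))/(-1) = (25*√((-1)² + (-5*6)²))/(-1) = (25*√(1 + (-30)²))*(-1) = (25*√(1 + 900))*(-1) = (25*√901)*(-1) = -25*√901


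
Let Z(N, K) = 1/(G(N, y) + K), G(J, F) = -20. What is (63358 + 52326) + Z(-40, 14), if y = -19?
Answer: 694103/6 ≈ 1.1568e+5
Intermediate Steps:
Z(N, K) = 1/(-20 + K)
(63358 + 52326) + Z(-40, 14) = (63358 + 52326) + 1/(-20 + 14) = 115684 + 1/(-6) = 115684 - ⅙ = 694103/6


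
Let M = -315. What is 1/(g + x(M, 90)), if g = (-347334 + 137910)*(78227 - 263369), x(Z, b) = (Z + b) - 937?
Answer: 1/38773177046 ≈ 2.5791e-11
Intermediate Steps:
x(Z, b) = -937 + Z + b
g = 38773178208 (g = -209424*(-185142) = 38773178208)
1/(g + x(M, 90)) = 1/(38773178208 + (-937 - 315 + 90)) = 1/(38773178208 - 1162) = 1/38773177046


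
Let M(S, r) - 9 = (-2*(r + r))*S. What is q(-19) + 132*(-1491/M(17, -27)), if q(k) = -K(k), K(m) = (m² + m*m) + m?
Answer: -165983/205 ≈ -809.67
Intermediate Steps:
K(m) = m + 2*m² (K(m) = (m² + m²) + m = 2*m² + m = m + 2*m²)
M(S, r) = 9 - 4*S*r (M(S, r) = 9 + (-2*(r + r))*S = 9 + (-4*r)*S = 9 - 4*S*r)
q(k) = -k*(1 + 2*k)
q(-19) + 132*(-1491/M(17, -27)) = -1*(-19)*(1 + 2*(-19)) + 132*(-1491/(9 - 4*17*(-27))) = -1*(-19)*(1 - 38) + 132*(-1491/(9 + 1836)) = -1*(-19)*(-37) + 132*(-1491/1845) = -703 + 132*(-1491*1/1845) = -703 + 132*(-497/615) = -703 - 21868/205 = -165983/205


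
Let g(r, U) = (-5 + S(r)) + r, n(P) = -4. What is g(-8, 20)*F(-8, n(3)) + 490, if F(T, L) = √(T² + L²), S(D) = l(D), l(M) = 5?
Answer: 490 - 32*√5 ≈ 418.45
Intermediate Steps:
S(D) = 5
F(T, L) = √(L² + T²)
g(r, U) = r (g(r, U) = (-5 + 5) + r = 0 + r = r)
g(-8, 20)*F(-8, n(3)) + 490 = -8*√((-4)² + (-8)²) + 490 = -8*√(16 + 64) + 490 = -32*√5 + 490 = 490 - 32*√5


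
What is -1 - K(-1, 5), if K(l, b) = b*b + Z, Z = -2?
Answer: -24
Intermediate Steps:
K(l, b) = -2 + b² (K(l, b) = b*b - 2 = b² - 2 = -2 + b²)
-1 - K(-1, 5) = -1 - (-2 + 5²) = -1 - (-2 + 25) = -1 - 1*23 = -1 - 23 = -24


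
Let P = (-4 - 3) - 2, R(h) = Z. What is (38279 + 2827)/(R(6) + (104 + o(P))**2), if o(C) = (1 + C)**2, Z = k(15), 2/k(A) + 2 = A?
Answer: 267189/183457 ≈ 1.4564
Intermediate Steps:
k(A) = 2/(-2 + A)
Z = 2/13 (Z = 2/(-2 + 15) = 2/13 ≈ 0.15385)
R(h) = 2/13
P = -9 (P = -7 - 2 = -9)
(38279 + 2827)/(R(6) + (104 + o(P))**2) = (38279 + 2827)/(2/13 + (104 + (1 - 9)**2)**2) = 41106/(2/13 + (104 + (-8)**2)**2) = 41106/(2/13 + (104 + 64)**2) = 41106/(2/13 + 168**2) = 41106/(2/13 + 28224) = 41106/(366914/13) = 41106*(13/366914) = 267189/183457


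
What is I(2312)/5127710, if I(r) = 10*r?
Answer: 136/30163 ≈ 0.0045088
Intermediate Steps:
I(2312)/5127710 = (10*2312)/5127710 = 23120*(1/5127710) = 136/30163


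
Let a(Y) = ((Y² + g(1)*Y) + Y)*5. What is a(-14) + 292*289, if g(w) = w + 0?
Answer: 85228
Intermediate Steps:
g(w) = w
a(Y) = 5*Y² + 10*Y (a(Y) = ((Y² + 1*Y) + Y)*5 = ((Y² + Y) + Y)*5 = ((Y + Y²) + Y)*5 = (Y² + 2*Y)*5 = 5*Y² + 10*Y)
a(-14) + 292*289 = 5*(-14)*(2 - 14) + 292*289 = 5*(-14)*(-12) + 84388 = 840 + 84388 = 85228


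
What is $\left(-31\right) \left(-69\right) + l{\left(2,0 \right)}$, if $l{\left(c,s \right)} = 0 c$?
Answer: $2139$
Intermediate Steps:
$l{\left(c,s \right)} = 0$
$\left(-31\right) \left(-69\right) + l{\left(2,0 \right)} = \left(-31\right) \left(-69\right) + 0 = 2139 + 0 = 2139$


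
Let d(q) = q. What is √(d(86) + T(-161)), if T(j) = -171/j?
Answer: √2256737/161 ≈ 9.3307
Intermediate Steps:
√(d(86) + T(-161)) = √(86 - 171/(-161)) = √(86 - 171*(-1/161)) = √(86 + 171/161) = √(14017/161) = √2256737/161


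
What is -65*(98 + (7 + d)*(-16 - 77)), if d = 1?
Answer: 41990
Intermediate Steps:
-65*(98 + (7 + d)*(-16 - 77)) = -65*(98 + (7 + 1)*(-16 - 77)) = -65*(98 + 8*(-93)) = -65*(98 - 744) = -65*(-646) = 41990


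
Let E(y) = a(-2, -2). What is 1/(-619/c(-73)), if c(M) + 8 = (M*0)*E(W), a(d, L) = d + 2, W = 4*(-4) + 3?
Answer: 8/619 ≈ 0.012924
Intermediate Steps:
W = -13 (W = -16 + 3 = -13)
a(d, L) = 2 + d
E(y) = 0 (E(y) = 2 - 2 = 0)
c(M) = -8 (c(M) = -8 + (M*0)*0 = -8 + 0*0 = -8 + 0 = -8)
1/(-619/c(-73)) = 1/(-619/(-8)) = 1/(-619*(-⅛)) = 1/(619/8) = 8/619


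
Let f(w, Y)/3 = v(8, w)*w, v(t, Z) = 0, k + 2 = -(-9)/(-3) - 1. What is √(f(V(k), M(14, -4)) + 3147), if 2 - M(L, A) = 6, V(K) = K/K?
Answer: √3147 ≈ 56.098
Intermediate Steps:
k = -6 (k = -2 + (-(-9)/(-3) - 1) = -2 + (-(-9)*(-1)/3 - 1) = -2 + (-3*1 - 1) = -2 + (-3 - 1) = -2 - 4 = -6)
V(K) = 1
M(L, A) = -4 (M(L, A) = 2 - 1*6 = 2 - 6 = -4)
f(w, Y) = 0 (f(w, Y) = 3*(0*w) = 3*0 = 0)
√(f(V(k), M(14, -4)) + 3147) = √(0 + 3147) = √3147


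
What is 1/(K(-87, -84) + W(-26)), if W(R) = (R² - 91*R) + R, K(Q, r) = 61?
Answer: 1/3077 ≈ 0.00032499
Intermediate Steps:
W(R) = R² - 90*R
1/(K(-87, -84) + W(-26)) = 1/(61 - 26*(-90 - 26)) = 1/(61 - 26*(-116)) = 1/(61 + 3016) = 1/3077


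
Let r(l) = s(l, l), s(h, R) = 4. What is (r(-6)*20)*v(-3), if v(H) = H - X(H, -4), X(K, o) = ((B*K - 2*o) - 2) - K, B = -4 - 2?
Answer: -2400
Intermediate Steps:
r(l) = 4
B = -6
X(K, o) = -2 - 7*K - 2*o (X(K, o) = ((-6*K - 2*o) - 2) - K = (-2 - 6*K - 2*o) - K = -2 - 7*K - 2*o)
v(H) = -6 + 8*H (v(H) = H - (-2 - 7*H - 2*(-4)) = H - (-2 - 7*H + 8) = H - (6 - 7*H) = H + (-6 + 7*H) = -6 + 8*H)
(r(-6)*20)*v(-3) = (4*20)*(-6 + 8*(-3)) = 80*(-6 - 24) = 80*(-30) = -2400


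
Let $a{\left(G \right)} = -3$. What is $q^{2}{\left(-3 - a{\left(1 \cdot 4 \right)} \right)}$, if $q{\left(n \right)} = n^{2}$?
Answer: $0$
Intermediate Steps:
$q^{2}{\left(-3 - a{\left(1 \cdot 4 \right)} \right)} = \left(\left(-3 - -3\right)^{2}\right)^{2} = \left(\left(-3 + 3\right)^{2}\right)^{2} = \left(0^{2}\right)^{2} = 0^{2} = 0$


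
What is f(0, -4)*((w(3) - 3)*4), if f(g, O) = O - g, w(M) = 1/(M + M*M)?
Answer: 140/3 ≈ 46.667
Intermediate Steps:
w(M) = 1/(M + M**2)
f(0, -4)*((w(3) - 3)*4) = (-4 - 1*0)*((1/(3*(1 + 3)) - 3)*4) = (-4 + 0)*(((1/3)/4 - 3)*4) = -4*((1/3)*(1/4) - 3)*4 = -4*(1/12 - 3)*4 = -(-35)*4/3 = -4*(-35/3) = 140/3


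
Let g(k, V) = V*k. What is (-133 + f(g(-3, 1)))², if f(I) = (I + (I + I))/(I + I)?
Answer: 69169/4 ≈ 17292.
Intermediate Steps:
f(I) = 3/2 (f(I) = (I + 2*I)/((2*I)) = (3*I)*(1/(2*I)) = 3/2)
(-133 + f(g(-3, 1)))² = (-133 + 3/2)² = (-263/2)² = 69169/4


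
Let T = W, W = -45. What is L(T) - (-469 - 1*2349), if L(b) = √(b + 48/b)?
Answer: 2818 + I*√10365/15 ≈ 2818.0 + 6.7872*I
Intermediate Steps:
T = -45
L(T) - (-469 - 1*2349) = √(-45 + 48/(-45)) - (-469 - 1*2349) = √(-45 + 48*(-1/45)) - (-469 - 2349) = √(-45 - 16/15) - 1*(-2818) = √(-691/15) + 2818 = I*√10365/15 + 2818 = 2818 + I*√10365/15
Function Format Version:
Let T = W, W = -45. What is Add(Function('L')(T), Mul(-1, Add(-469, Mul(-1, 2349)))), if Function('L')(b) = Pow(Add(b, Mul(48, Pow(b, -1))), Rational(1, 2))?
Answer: Add(2818, Mul(Rational(1, 15), I, Pow(10365, Rational(1, 2)))) ≈ Add(2818.0, Mul(6.7872, I))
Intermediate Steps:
T = -45
Add(Function('L')(T), Mul(-1, Add(-469, Mul(-1, 2349)))) = Add(Pow(Add(-45, Mul(48, Pow(-45, -1))), Rational(1, 2)), Mul(-1, Add(-469, Mul(-1, 2349)))) = Add(Pow(Add(-45, Mul(48, Rational(-1, 45))), Rational(1, 2)), Mul(-1, Add(-469, -2349))) = Add(Pow(Add(-45, Rational(-16, 15)), Rational(1, 2)), Mul(-1, -2818)) = Add(Pow(Rational(-691, 15), Rational(1, 2)), 2818) = Add(Mul(Rational(1, 15), I, Pow(10365, Rational(1, 2))), 2818) = Add(2818, Mul(Rational(1, 15), I, Pow(10365, Rational(1, 2))))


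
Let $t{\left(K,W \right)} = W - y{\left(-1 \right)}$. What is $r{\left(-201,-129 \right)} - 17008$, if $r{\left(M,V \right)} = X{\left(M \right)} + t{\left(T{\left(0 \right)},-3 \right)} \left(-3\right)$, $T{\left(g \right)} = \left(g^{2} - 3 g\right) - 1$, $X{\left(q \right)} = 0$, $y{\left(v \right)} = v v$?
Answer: $-16996$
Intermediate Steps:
$y{\left(v \right)} = v^{2}$
$T{\left(g \right)} = -1 + g^{2} - 3 g$
$t{\left(K,W \right)} = -1 + W$ ($t{\left(K,W \right)} = W - \left(-1\right)^{2} = W - 1 = -1 + W$)
$r{\left(M,V \right)} = 12$ ($r{\left(M,V \right)} = 0 + \left(-1 - 3\right) \left(-3\right) = 0 - -12 = 0 + 12 = 12$)
$r{\left(-201,-129 \right)} - 17008 = 12 - 17008 = -16996$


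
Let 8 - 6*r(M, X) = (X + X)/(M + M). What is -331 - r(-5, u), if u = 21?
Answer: -9991/30 ≈ -333.03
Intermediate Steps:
r(M, X) = 4/3 - X/(6*M) (r(M, X) = 4/3 - (X + X)/(6*(M + M)) = 4/3 - 2*X/(6*(2*M)) = 4/3 - 2*X*1/(2*M)/6 = 4/3 - X/(6*M))
-331 - r(-5, u) = -331 - (-1*21 + 8*(-5))/(6*(-5)) = -331 - (-1)*(-21 - 40)/(6*5) = -331 - (-1)*(-61)/(6*5) = -331 - 1*61/30 = -331 - 61/30 = -9991/30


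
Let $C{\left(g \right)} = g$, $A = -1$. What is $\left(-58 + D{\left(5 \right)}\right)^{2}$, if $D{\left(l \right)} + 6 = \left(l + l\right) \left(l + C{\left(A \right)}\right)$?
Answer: $576$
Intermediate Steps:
$D{\left(l \right)} = -6 + 2 l \left(-1 + l\right)$ ($D{\left(l \right)} = -6 + \left(l + l\right) \left(l - 1\right) = -6 + 2 l \left(-1 + l\right)$)
$\left(-58 + D{\left(5 \right)}\right)^{2} = \left(-58 - \left(16 - 50\right)\right)^{2} = \left(-58 - -34\right)^{2} = \left(-58 + 34\right)^{2} = \left(-24\right)^{2} = 576$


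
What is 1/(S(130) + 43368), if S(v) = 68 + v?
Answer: 1/43566 ≈ 2.2954e-5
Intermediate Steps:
1/(S(130) + 43368) = 1/((68 + 130) + 43368) = 1/(198 + 43368) = 1/43566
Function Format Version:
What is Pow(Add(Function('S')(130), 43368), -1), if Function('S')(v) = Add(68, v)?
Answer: Rational(1, 43566) ≈ 2.2954e-5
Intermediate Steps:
Pow(Add(Function('S')(130), 43368), -1) = Pow(Add(Add(68, 130), 43368), -1) = Pow(Add(198, 43368), -1) = Pow(43566, -1) = Rational(1, 43566)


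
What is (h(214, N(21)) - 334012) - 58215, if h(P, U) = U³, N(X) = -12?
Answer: -393955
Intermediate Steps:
(h(214, N(21)) - 334012) - 58215 = ((-12)³ - 334012) - 58215 = (-1728 - 334012) - 58215 = -335740 - 58215 = -393955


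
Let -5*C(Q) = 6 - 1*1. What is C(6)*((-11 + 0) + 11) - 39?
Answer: -39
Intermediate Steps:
C(Q) = -1 (C(Q) = -(6 - 1*1)/5 = -(6 - 1)/5 = -1/5*5 = -1)
C(6)*((-11 + 0) + 11) - 39 = -((-11 + 0) + 11) - 39 = -(-11 + 11) - 39 = -1*0 - 39 = 0 - 39 = -39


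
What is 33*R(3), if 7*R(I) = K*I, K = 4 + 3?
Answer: 99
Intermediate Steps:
K = 7
R(I) = I (R(I) = (7*I)/7 = I)
33*R(3) = 33*3 = 99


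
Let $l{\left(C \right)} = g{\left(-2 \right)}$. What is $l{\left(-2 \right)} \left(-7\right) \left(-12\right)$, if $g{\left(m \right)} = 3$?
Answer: $252$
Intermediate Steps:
$l{\left(C \right)} = 3$
$l{\left(-2 \right)} \left(-7\right) \left(-12\right) = 3 \left(-7\right) \left(-12\right) = \left(-21\right) \left(-12\right) = 252$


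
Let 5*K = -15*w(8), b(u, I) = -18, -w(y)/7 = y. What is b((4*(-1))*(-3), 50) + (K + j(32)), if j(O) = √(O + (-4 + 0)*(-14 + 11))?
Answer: 150 + 2*√11 ≈ 156.63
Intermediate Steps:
w(y) = -7*y
K = 168 (K = (-(-105)*8)/5 = (-15*(-56))/5 = (⅕)*840 = 168)
j(O) = √(12 + O) (j(O) = √(O - 4*(-3)) = √(O + 12) = √(12 + O))
b((4*(-1))*(-3), 50) + (K + j(32)) = -18 + (168 + √(12 + 32)) = -18 + (168 + √44) = -18 + (168 + 2*√11) = 150 + 2*√11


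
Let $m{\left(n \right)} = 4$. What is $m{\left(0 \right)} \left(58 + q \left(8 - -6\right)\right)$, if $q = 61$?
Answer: $3648$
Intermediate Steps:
$m{\left(0 \right)} \left(58 + q \left(8 - -6\right)\right) = 4 \left(58 + 61 \left(8 - -6\right)\right) = 4 \left(58 + 61 \left(8 + 6\right)\right) = 4 \left(58 + 61 \cdot 14\right) = 4 \left(58 + 854\right) = 4 \cdot 912 = 3648$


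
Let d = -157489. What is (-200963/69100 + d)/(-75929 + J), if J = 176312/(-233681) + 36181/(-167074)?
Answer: 212441113866076298511/102422072357424456250 ≈ 2.0742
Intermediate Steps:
J = -37911963349/39042019394 (J = 176312*(-1/233681) + 36181*(-1/167074) = -176312/233681 - 36181/167074 = -37911963349/39042019394 ≈ -0.97106)
(-200963/69100 + d)/(-75929 + J) = (-200963/69100 - 157489)/(-75929 - 37911963349/39042019394) = (-200963*1/69100 - 157489)/(-2964459402530375/39042019394) = (-200963/69100 - 157489)*(-39042019394/2964459402530375) = -10882690863/69100*(-39042019394/2964459402530375) = 212441113866076298511/102422072357424456250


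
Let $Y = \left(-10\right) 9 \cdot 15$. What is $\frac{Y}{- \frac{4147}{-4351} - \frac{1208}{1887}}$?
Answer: $- \frac{11083954950}{2569381} \approx -4313.9$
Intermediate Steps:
$Y = -1350$ ($Y = \left(-90\right) 15 = -1350$)
$\frac{Y}{- \frac{4147}{-4351} - \frac{1208}{1887}} = - \frac{1350}{- \frac{4147}{-4351} - \frac{1208}{1887}} = - \frac{1350}{\left(-4147\right) \left(- \frac{1}{4351}\right) - \frac{1208}{1887}} = - \frac{1350}{\frac{4147}{4351} - \frac{1208}{1887}} = - \frac{1350}{\frac{2569381}{8210337}} = \left(-1350\right) \frac{8210337}{2569381} = - \frac{11083954950}{2569381}$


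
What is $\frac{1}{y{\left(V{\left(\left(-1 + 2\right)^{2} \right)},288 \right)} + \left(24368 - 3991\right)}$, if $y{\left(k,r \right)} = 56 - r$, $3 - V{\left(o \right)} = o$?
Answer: $\frac{1}{20145} \approx 4.964 \cdot 10^{-5}$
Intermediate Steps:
$V{\left(o \right)} = 3 - o$
$\frac{1}{y{\left(V{\left(\left(-1 + 2\right)^{2} \right)},288 \right)} + \left(24368 - 3991\right)} = \frac{1}{\left(56 - 288\right) + \left(24368 - 3991\right)} = \frac{1}{-232 + 20377} = \frac{1}{20145}$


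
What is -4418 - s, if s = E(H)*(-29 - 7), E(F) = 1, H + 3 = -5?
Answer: -4382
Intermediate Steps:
H = -8 (H = -3 - 5 = -8)
s = -36 (s = 1*(-29 - 7) = 1*(-36) = -36)
-4418 - s = -4418 - 1*(-36) = -4418 + 36 = -4382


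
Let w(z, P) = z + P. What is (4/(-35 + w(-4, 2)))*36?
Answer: -144/37 ≈ -3.8919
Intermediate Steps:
w(z, P) = P + z
(4/(-35 + w(-4, 2)))*36 = (4/(-35 + (2 - 4)))*36 = (4/(-35 - 2))*36 = (4/(-37))*36 = (4*(-1/37))*36 = -4/37*36 = -144/37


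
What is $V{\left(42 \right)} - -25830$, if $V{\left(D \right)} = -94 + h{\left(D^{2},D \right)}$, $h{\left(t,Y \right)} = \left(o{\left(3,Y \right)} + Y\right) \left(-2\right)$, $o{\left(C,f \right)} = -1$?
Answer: $25654$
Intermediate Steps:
$h{\left(t,Y \right)} = 2 - 2 Y$ ($h{\left(t,Y \right)} = \left(-1 + Y\right) \left(-2\right) = 2 - 2 Y$)
$V{\left(D \right)} = -92 - 2 D$ ($V{\left(D \right)} = -94 - \left(-2 + 2 D\right) = -92 - 2 D$)
$V{\left(42 \right)} - -25830 = \left(-92 - 84\right) - -25830 = \left(-92 - 84\right) + 25830 = -176 + 25830 = 25654$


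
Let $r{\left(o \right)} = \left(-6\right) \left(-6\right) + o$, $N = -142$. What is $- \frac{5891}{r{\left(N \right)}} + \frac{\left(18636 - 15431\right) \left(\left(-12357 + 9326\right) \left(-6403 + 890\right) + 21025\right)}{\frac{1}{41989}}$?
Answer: $\frac{238665399136622051}{106} \approx 2.2516 \cdot 10^{15}$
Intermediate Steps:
$r{\left(o \right)} = 36 + o$
$- \frac{5891}{r{\left(N \right)}} + \frac{\left(18636 - 15431\right) \left(\left(-12357 + 9326\right) \left(-6403 + 890\right) + 21025\right)}{\frac{1}{41989}} = - \frac{5891}{36 - 142} + \frac{\left(18636 - 15431\right) \left(\left(-12357 + 9326\right) \left(-6403 + 890\right) + 21025\right)}{\frac{1}{41989}} = - \frac{5891}{-106} + 3205 \left(\left(-3031\right) \left(-5513\right) + 21025\right) \frac{1}{\frac{1}{41989}} = \left(-5891\right) \left(- \frac{1}{106}\right) + 3205 \left(16709903 + 21025\right) 41989 = \frac{5891}{106} + 3205 \cdot 16730928 \cdot 41989 = \frac{5891}{106} + 53622624240 \cdot 41989 = \frac{5891}{106} + 2251560369213360 = \frac{238665399136622051}{106}$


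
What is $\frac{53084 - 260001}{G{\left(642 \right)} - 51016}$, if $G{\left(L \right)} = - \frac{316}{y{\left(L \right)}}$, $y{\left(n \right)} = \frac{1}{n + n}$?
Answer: $\frac{206917}{456760} \approx 0.45301$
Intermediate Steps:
$y{\left(n \right)} = \frac{1}{2 n}$
$G{\left(L \right)} = - 632 L$ ($G{\left(L \right)} = - \frac{316}{\frac{1}{2} \frac{1}{L}} = - 316 \cdot 2 L = - 632 L$)
$\frac{53084 - 260001}{G{\left(642 \right)} - 51016} = \frac{53084 - 260001}{\left(-632\right) 642 - 51016} = - \frac{206917}{-405744 - 51016} = - \frac{206917}{-456760} = \left(-206917\right) \left(- \frac{1}{456760}\right) = \frac{206917}{456760}$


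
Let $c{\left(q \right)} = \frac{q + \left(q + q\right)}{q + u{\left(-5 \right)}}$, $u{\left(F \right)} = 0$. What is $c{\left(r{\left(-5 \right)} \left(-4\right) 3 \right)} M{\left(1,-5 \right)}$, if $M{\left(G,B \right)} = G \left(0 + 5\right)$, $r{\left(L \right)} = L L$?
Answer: $15$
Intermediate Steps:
$r{\left(L \right)} = L^{2}$
$M{\left(G,B \right)} = 5 G$ ($M{\left(G,B \right)} = G 5 = 5 G$)
$c{\left(q \right)} = 3$ ($c{\left(q \right)} = \frac{q + \left(q + q\right)}{q + 0} = \frac{q + 2 q}{q} = \frac{3 q}{q} = 3$)
$c{\left(r{\left(-5 \right)} \left(-4\right) 3 \right)} M{\left(1,-5 \right)} = 3 \cdot 5 \cdot 1 = 3 \cdot 5 = 15$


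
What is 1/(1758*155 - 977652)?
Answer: -1/705162 ≈ -1.4181e-6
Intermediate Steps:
1/(1758*155 - 977652) = 1/(272490 - 977652) = 1/(-705162) = -1/705162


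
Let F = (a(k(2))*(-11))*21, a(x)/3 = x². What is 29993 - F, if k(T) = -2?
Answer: 32765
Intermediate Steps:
a(x) = 3*x²
F = -2772 (F = ((3*(-2)²)*(-11))*21 = ((3*4)*(-11))*21 = (12*(-11))*21 = -132*21 = -2772)
29993 - F = 29993 - 1*(-2772) = 29993 + 2772 = 32765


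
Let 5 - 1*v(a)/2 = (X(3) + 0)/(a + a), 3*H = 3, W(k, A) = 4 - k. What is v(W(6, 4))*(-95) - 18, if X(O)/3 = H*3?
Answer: -2791/2 ≈ -1395.5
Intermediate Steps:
H = 1 (H = (1/3)*3 = 1)
X(O) = 9 (X(O) = 3*(1*3) = 3*3 = 9)
v(a) = 10 - 9/a (v(a) = 10 - 2*(9 + 0)/(a + a) = 10 - 18/(2*a) = 10 - 18*1/(2*a) = 10 - 9/a)
v(W(6, 4))*(-95) - 18 = (10 - 9/(4 - 1*6))*(-95) - 18 = (10 - 9/(4 - 6))*(-95) - 18 = (10 - 9/(-2))*(-95) - 18 = (10 - 9*(-1/2))*(-95) - 18 = (10 + 9/2)*(-95) - 18 = (29/2)*(-95) - 18 = -2755/2 - 18 = -2791/2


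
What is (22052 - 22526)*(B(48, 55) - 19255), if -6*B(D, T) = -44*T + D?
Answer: 8939482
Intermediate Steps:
B(D, T) = -D/6 + 22*T/3 (B(D, T) = -(-44*T + D)/6 = -(D - 44*T)/6 = -D/6 + 22*T/3)
(22052 - 22526)*(B(48, 55) - 19255) = (22052 - 22526)*((-1/6*48 + (22/3)*55) - 19255) = -474*((-8 + 1210/3) - 19255) = -474*(1186/3 - 19255) = -474*(-56579/3) = 8939482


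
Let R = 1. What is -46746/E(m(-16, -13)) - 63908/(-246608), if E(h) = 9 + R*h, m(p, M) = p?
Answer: 411728033/61652 ≈ 6678.3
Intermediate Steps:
E(h) = 9 + h (E(h) = 9 + 1*h = 9 + h)
-46746/E(m(-16, -13)) - 63908/(-246608) = -46746/(9 - 16) - 63908/(-246608) = -46746/(-7) - 63908*(-1/246608) = -46746*(-⅐) + 15977/61652 = 6678 + 15977/61652 = 411728033/61652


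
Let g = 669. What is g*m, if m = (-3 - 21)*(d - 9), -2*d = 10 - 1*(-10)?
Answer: 305064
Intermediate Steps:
d = -10 (d = -(10 - 1*(-10))/2 = -(10 + 10)/2 = -½*20 = -10)
m = 456 (m = (-3 - 21)*(-10 - 9) = -24*(-19) = 456)
g*m = 669*456 = 305064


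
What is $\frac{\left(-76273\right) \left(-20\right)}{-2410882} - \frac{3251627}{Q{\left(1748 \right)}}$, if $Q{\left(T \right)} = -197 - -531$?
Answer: $- \frac{3919899254327}{402617294} \approx -9736.0$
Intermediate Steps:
$Q{\left(T \right)} = 334$ ($Q{\left(T \right)} = -197 + 531 = 334$)
$\frac{\left(-76273\right) \left(-20\right)}{-2410882} - \frac{3251627}{Q{\left(1748 \right)}} = \frac{\left(-76273\right) \left(-20\right)}{-2410882} - \frac{3251627}{334} = 1525460 \left(- \frac{1}{2410882}\right) - \frac{3251627}{334} = - \frac{762730}{1205441} - \frac{3251627}{334} = - \frac{3919899254327}{402617294}$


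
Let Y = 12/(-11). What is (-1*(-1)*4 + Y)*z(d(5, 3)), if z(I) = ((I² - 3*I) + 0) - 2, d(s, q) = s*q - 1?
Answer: 4864/11 ≈ 442.18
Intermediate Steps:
d(s, q) = -1 + q*s (d(s, q) = q*s - 1 = -1 + q*s)
z(I) = -2 + I² - 3*I (z(I) = (I² - 3*I) - 2 = -2 + I² - 3*I)
Y = -12/11 (Y = 12*(-1/11) = -12/11 ≈ -1.0909)
(-1*(-1)*4 + Y)*z(d(5, 3)) = (-1*(-1)*4 - 12/11)*(-2 + (-1 + 3*5)² - 3*(-1 + 3*5)) = (1*4 - 12/11)*(-2 + (-1 + 15)² - 3*(-1 + 15)) = (4 - 12/11)*(-2 + 14² - 3*14) = 32*(-2 + 196 - 42)/11 = (32/11)*152 = 4864/11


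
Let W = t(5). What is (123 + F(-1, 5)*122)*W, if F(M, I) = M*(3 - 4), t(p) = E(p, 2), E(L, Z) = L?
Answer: 1225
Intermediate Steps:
t(p) = p
W = 5
F(M, I) = -M (F(M, I) = M*(-1) = -M)
(123 + F(-1, 5)*122)*W = (123 - 1*(-1)*122)*5 = (123 + 1*122)*5 = (123 + 122)*5 = 245*5 = 1225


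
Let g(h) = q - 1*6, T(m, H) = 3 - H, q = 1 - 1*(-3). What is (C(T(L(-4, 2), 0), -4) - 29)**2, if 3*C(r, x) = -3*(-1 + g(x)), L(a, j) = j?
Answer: 676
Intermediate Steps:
q = 4 (q = 1 + 3 = 4)
g(h) = -2 (g(h) = 4 - 1*6 = 4 - 6 = -2)
C(r, x) = 3 (C(r, x) = (-3*(-1 - 2))/3 = (-3*(-3))/3 = (1/3)*9 = 3)
(C(T(L(-4, 2), 0), -4) - 29)**2 = (3 - 29)**2 = (-26)**2 = 676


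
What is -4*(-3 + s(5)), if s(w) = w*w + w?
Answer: -108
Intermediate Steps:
s(w) = w + w**2 (s(w) = w**2 + w = w + w**2)
-4*(-3 + s(5)) = -4*(-3 + 5*(1 + 5)) = -4*(-3 + 5*6) = -4*(-3 + 30) = -4*27 = -108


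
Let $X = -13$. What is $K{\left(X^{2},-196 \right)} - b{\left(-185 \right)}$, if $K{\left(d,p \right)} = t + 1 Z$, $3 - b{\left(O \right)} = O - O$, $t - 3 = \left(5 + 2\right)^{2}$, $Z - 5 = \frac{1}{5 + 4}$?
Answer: $\frac{487}{9} \approx 54.111$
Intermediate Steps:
$Z = \frac{46}{9}$ ($Z = 5 + \frac{1}{5 + 4} = 5 + \frac{1}{9} = \frac{46}{9} \approx 5.1111$)
$t = 52$ ($t = 3 + \left(5 + 2\right)^{2} = 3 + 7^{2} = 3 + 49 = 52$)
$b{\left(O \right)} = 3$ ($b{\left(O \right)} = 3 - \left(O - O\right) = 3 - 0 = 3 + 0 = 3$)
$K{\left(d,p \right)} = \frac{514}{9}$ ($K{\left(d,p \right)} = 52 + 1 \cdot \frac{46}{9} = 52 + \frac{46}{9} = \frac{514}{9}$)
$K{\left(X^{2},-196 \right)} - b{\left(-185 \right)} = \frac{514}{9} - 3 = \frac{487}{9}$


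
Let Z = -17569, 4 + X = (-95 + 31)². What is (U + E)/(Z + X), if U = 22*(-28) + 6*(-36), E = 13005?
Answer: -12173/13477 ≈ -0.90324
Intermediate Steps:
X = 4092 (X = -4 + (-95 + 31)² = -4 + (-64)² = -4 + 4096 = 4092)
U = -832 (U = -616 - 216 = -832)
(U + E)/(Z + X) = (-832 + 13005)/(-17569 + 4092) = 12173/(-13477) = 12173*(-1/13477) = -12173/13477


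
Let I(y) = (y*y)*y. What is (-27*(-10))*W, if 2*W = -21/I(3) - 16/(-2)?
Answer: 975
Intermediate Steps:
I(y) = y³ (I(y) = y²*y = y³)
W = 65/18 (W = (-21/(3³) - 16/(-2))/2 = (-21/27 - 16*(-½))/2 = (-21*1/27 + 8)/2 = (-7/9 + 8)/2 = (½)*(65/9) = 65/18 ≈ 3.6111)
(-27*(-10))*W = -27*(-10)*(65/18) = 270*(65/18) = 975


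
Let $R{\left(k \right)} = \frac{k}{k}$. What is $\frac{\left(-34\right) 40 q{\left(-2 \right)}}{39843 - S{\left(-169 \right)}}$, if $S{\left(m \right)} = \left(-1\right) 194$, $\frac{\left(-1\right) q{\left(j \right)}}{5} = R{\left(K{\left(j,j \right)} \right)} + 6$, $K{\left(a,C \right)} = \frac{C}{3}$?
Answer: $\frac{47600}{40037} \approx 1.1889$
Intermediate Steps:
$K{\left(a,C \right)} = \frac{C}{3}$ ($K{\left(a,C \right)} = C \frac{1}{3} = \frac{C}{3}$)
$R{\left(k \right)} = 1$
$q{\left(j \right)} = -35$ ($q{\left(j \right)} = - 5 \left(1 + 6\right) = \left(-5\right) 7 = -35$)
$S{\left(m \right)} = -194$
$\frac{\left(-34\right) 40 q{\left(-2 \right)}}{39843 - S{\left(-169 \right)}} = \frac{\left(-34\right) 40 \left(-35\right)}{39843 - -194} = \frac{\left(-1360\right) \left(-35\right)}{39843 + 194} = \frac{47600}{40037}$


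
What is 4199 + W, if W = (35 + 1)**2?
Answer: 5495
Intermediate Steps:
W = 1296 (W = 36**2 = 1296)
4199 + W = 4199 + 1296 = 5495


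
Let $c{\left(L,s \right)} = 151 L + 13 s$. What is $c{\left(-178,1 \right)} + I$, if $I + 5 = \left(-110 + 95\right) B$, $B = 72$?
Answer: $-27950$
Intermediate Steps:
$c{\left(L,s \right)} = 13 s + 151 L$
$I = -1085$ ($I = -5 + \left(-110 + 95\right) 72 = -5 - 1080 = -1085$)
$c{\left(-178,1 \right)} + I = \left(13 \cdot 1 + 151 \left(-178\right)\right) - 1085 = \left(13 - 26878\right) - 1085 = -26865 - 1085 = -27950$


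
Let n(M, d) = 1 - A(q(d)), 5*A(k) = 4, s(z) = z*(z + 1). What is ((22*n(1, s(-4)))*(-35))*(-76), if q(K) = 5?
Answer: 11704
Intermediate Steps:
s(z) = z*(1 + z)
A(k) = 4/5 (A(k) = (1/5)*4 = 4/5)
n(M, d) = 1/5 (n(M, d) = 1 - 1*4/5 = 1 - 4/5 = 1/5)
((22*n(1, s(-4)))*(-35))*(-76) = ((22*(1/5))*(-35))*(-76) = ((22/5)*(-35))*(-76) = -154*(-76) = 11704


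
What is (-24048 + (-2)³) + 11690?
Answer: -12366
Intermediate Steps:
(-24048 + (-2)³) + 11690 = (-24048 - 8) + 11690 = -24056 + 11690 = -12366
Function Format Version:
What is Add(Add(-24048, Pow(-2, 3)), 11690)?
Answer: -12366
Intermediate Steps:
Add(Add(-24048, Pow(-2, 3)), 11690) = Add(Add(-24048, -8), 11690) = Add(-24056, 11690) = -12366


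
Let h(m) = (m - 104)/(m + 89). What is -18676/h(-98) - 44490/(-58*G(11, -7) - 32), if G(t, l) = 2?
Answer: -3972363/7474 ≈ -531.49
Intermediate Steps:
h(m) = (-104 + m)/(89 + m)
-18676/h(-98) - 44490/(-58*G(11, -7) - 32) = -18676*(89 - 98)/(-104 - 98) - 44490/(-58*2 - 32) = -18676/(-202/(-9)) - 44490/(-116 - 32) = -18676/((-1/9*(-202))) - 44490/(-148) = -18676/202/9 - 44490*(-1/148) = -18676*9/202 + 22245/74 = -84042/101 + 22245/74 = -3972363/7474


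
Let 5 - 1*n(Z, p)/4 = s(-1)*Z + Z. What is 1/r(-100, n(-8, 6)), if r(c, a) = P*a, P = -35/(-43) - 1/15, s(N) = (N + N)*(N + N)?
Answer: 43/5784 ≈ 0.0074343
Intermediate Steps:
s(N) = 4*N**2 (s(N) = (2*N)*(2*N) = 4*N**2)
P = 482/645 (P = -35*(-1/43) - 1*1/15 = 35/43 - 1/15 = 482/645 ≈ 0.74729)
n(Z, p) = 20 - 20*Z (n(Z, p) = 20 - 4*((4*(-1)**2)*Z + Z) = 20 - 4*((4*1)*Z + Z) = 20 - 4*(4*Z + Z) = 20 - 20*Z)
r(c, a) = 482*a/645
1/r(-100, n(-8, 6)) = 1/(482*(20 - 20*(-8))/645) = 1/(482*(20 + 160)/645) = 1/((482/645)*180) = 1/(5784/43) = 43/5784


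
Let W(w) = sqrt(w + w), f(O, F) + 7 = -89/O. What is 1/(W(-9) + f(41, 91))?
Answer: -7708/85817 - 5043*I*sqrt(2)/171634 ≈ -0.089819 - 0.041553*I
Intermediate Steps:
f(O, F) = -7 - 89/O
W(w) = sqrt(2)*sqrt(w) (W(w) = sqrt(2*w) = sqrt(2)*sqrt(w))
1/(W(-9) + f(41, 91)) = 1/(sqrt(2)*sqrt(-9) + (-7 - 89/41)) = 1/(sqrt(2)*(3*I) + (-7 - 89*1/41)) = 1/(3*I*sqrt(2) + (-7 - 89/41)) = 1/(3*I*sqrt(2) - 376/41) = 1/(-376/41 + 3*I*sqrt(2))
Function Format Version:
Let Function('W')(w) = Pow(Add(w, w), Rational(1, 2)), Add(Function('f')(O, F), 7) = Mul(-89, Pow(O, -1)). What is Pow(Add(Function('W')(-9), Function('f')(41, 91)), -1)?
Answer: Add(Rational(-7708, 85817), Mul(Rational(-5043, 171634), I, Pow(2, Rational(1, 2)))) ≈ Add(-0.089819, Mul(-0.041553, I))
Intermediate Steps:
Function('f')(O, F) = Add(-7, Mul(-89, Pow(O, -1)))
Function('W')(w) = Mul(Pow(2, Rational(1, 2)), Pow(w, Rational(1, 2))) (Function('W')(w) = Pow(Mul(2, w), Rational(1, 2)) = Mul(Pow(2, Rational(1, 2)), Pow(w, Rational(1, 2))))
Pow(Add(Function('W')(-9), Function('f')(41, 91)), -1) = Pow(Add(Mul(Pow(2, Rational(1, 2)), Pow(-9, Rational(1, 2))), Add(-7, Mul(-89, Pow(41, -1)))), -1) = Pow(Add(Mul(Pow(2, Rational(1, 2)), Mul(3, I)), Add(-7, Mul(-89, Rational(1, 41)))), -1) = Pow(Add(Mul(3, I, Pow(2, Rational(1, 2))), Add(-7, Rational(-89, 41))), -1) = Pow(Add(Mul(3, I, Pow(2, Rational(1, 2))), Rational(-376, 41)), -1) = Pow(Add(Rational(-376, 41), Mul(3, I, Pow(2, Rational(1, 2)))), -1)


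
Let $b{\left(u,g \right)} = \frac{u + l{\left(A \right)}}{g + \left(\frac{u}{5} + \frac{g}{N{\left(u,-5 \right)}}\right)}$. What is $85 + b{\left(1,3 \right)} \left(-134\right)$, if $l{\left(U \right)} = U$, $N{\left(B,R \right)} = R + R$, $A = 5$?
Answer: $- \frac{5575}{29} \approx -192.24$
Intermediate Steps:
$N{\left(B,R \right)} = 2 R$
$b{\left(u,g \right)} = \frac{5 + u}{\frac{u}{5} + \frac{9 g}{10}}$ ($b{\left(u,g \right)} = \frac{u + 5}{g + \left(\frac{u}{5} + \frac{g}{2 \left(-5\right)}\right)} = \frac{5 + u}{g + \left(u \frac{1}{5} + \frac{g}{-10}\right)} = \frac{5 + u}{g + \left(\frac{u}{5} + g \left(- \frac{1}{10}\right)\right)} = \frac{5 + u}{g - \left(- \frac{u}{5} + \frac{g}{10}\right)} = \frac{5 + u}{\frac{u}{5} + \frac{9 g}{10}}$)
$85 + b{\left(1,3 \right)} \left(-134\right) = 85 + \frac{10 \left(5 + 1\right)}{2 \cdot 1 + 9 \cdot 3} \left(-134\right) = 85 + 10 \frac{1}{2 + 27} \cdot 6 \left(-134\right) = 85 + 10 \cdot \frac{1}{29} \cdot 6 \left(-134\right) = 85 + \frac{60}{29} \left(-134\right) = 85 - \frac{8040}{29} = - \frac{5575}{29}$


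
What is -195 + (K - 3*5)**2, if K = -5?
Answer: 205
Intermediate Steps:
-195 + (K - 3*5)**2 = -195 + (-5 - 3*5)**2 = -195 + (-5 - 15)**2 = -195 + (-20)**2 = -195 + 400 = 205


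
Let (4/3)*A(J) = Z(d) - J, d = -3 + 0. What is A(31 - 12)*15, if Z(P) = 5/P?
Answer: -465/2 ≈ -232.50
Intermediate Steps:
d = -3
A(J) = -5/4 - 3*J/4 (A(J) = 3*(5/(-3) - J)/4 = 3*(5*(-1/3) - J)/4 = 3*(-5/3 - J)/4 = -5/4 - 3*J/4)
A(31 - 12)*15 = (-5/4 - 3*(31 - 12)/4)*15 = (-5/4 - 3/4*19)*15 = (-5/4 - 57/4)*15 = -31/2*15 = -465/2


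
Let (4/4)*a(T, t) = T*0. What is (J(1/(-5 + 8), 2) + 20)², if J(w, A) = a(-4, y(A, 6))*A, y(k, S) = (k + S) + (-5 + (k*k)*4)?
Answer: 400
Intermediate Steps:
y(k, S) = -5 + S + k + 4*k² (y(k, S) = (S + k) + (-5 + k²*4) = (S + k) + (-5 + 4*k²) = -5 + S + k + 4*k²)
a(T, t) = 0 (a(T, t) = T*0 = 0)
J(w, A) = 0 (J(w, A) = 0*A = 0)
(J(1/(-5 + 8), 2) + 20)² = (0 + 20)² = 20² = 400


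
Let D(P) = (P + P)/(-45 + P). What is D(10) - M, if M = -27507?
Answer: 192545/7 ≈ 27506.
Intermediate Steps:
D(P) = 2*P/(-45 + P) (D(P) = (2*P)/(-45 + P) = 2*P/(-45 + P))
D(10) - M = 2*10/(-45 + 10) - 1*(-27507) = 2*10/(-35) + 27507 = 2*10*(-1/35) + 27507 = -4/7 + 27507 = 192545/7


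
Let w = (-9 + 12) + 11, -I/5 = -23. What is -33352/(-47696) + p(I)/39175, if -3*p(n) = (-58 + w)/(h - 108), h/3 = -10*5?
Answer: 5745902851/8217112950 ≈ 0.69926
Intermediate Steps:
I = 115 (I = -5*(-23) = 115)
h = -150 (h = 3*(-10*5) = 3*(-50) = -150)
w = 14 (w = 3 + 11 = 14)
p(n) = -22/387 (p(n) = -(-58 + 14)/(3*(-150 - 108)) = -(-44)/(3*(-258)) = -(-44)*(-1)/(3*258) = -⅓*22/129 = -22/387)
-33352/(-47696) + p(I)/39175 = -33352/(-47696) - 22/387/39175 = -33352*(-1/47696) - 22/387*1/39175 = 379/542 - 22/15160725 = 5745902851/8217112950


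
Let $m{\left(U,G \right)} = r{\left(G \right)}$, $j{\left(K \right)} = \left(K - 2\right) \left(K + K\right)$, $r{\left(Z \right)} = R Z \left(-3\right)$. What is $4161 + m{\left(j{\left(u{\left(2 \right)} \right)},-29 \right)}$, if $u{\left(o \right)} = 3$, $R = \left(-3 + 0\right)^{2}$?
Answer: $4944$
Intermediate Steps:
$R = 9$ ($R = \left(-3\right)^{2} = 9$)
$r{\left(Z \right)} = - 27 Z$ ($r{\left(Z \right)} = 9 Z \left(-3\right) = - 27 Z$)
$j{\left(K \right)} = 2 K \left(-2 + K\right)$ ($j{\left(K \right)} = \left(-2 + K\right) 2 K = 2 K \left(-2 + K\right)$)
$m{\left(U,G \right)} = - 27 G$
$4161 + m{\left(j{\left(u{\left(2 \right)} \right)},-29 \right)} = 4161 - -783 = 4161 + 783 = 4944$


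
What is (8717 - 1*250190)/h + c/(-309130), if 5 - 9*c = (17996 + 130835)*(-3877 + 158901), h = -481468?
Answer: 1851547166500477/223254304260 ≈ 8293.4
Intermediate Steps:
c = -7690792313/3 (c = 5/9 - (17996 + 130835)*(-3877 + 158901)/9 = 5/9 - 148831*155024/9 = 5/9 - 1/9*23072376944 = 5/9 - 23072376944/9 = -7690792313/3 ≈ -2.5636e+9)
(8717 - 1*250190)/h + c/(-309130) = (8717 - 1*250190)/(-481468) - 7690792313/3/(-309130) = (8717 - 250190)*(-1/481468) - 7690792313/3*(-1/309130) = -241473*(-1/481468) + 7690792313/927390 = 241473/481468 + 7690792313/927390 = 1851547166500477/223254304260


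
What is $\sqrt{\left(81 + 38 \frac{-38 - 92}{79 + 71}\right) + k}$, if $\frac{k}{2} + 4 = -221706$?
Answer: $\frac{i \sqrt{99758685}}{15} \approx 665.86 i$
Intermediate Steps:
$k = -443420$ ($k = -8 + 2 \left(-221706\right) = -8 - 443412 = -443420$)
$\sqrt{\left(81 + 38 \frac{-38 - 92}{79 + 71}\right) + k} = \sqrt{\left(81 + 38 \frac{-38 - 92}{79 + 71}\right) - 443420} = \sqrt{\left(81 + 38 \left(- \frac{130}{150}\right)\right) - 443420} = \sqrt{\left(81 + 38 \left(\left(-130\right) \frac{1}{150}\right)\right) - 443420} = \sqrt{\left(81 + 38 \left(- \frac{13}{15}\right)\right) - 443420} = \sqrt{\left(81 - \frac{494}{15}\right) - 443420} = \sqrt{\frac{721}{15} - 443420} = \sqrt{- \frac{6650579}{15}} = \frac{i \sqrt{99758685}}{15}$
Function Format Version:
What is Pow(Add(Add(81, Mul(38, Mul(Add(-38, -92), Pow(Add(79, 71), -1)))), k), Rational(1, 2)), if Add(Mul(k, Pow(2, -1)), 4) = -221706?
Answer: Mul(Rational(1, 15), I, Pow(99758685, Rational(1, 2))) ≈ Mul(665.86, I)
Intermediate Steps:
k = -443420 (k = Add(-8, Mul(2, -221706)) = Add(-8, -443412) = -443420)
Pow(Add(Add(81, Mul(38, Mul(Add(-38, -92), Pow(Add(79, 71), -1)))), k), Rational(1, 2)) = Pow(Add(Add(81, Mul(38, Mul(Add(-38, -92), Pow(Add(79, 71), -1)))), -443420), Rational(1, 2)) = Pow(Add(Add(81, Mul(38, Mul(-130, Pow(150, -1)))), -443420), Rational(1, 2)) = Pow(Add(Add(81, Mul(38, Mul(-130, Rational(1, 150)))), -443420), Rational(1, 2)) = Pow(Add(Add(81, Mul(38, Rational(-13, 15))), -443420), Rational(1, 2)) = Pow(Add(Add(81, Rational(-494, 15)), -443420), Rational(1, 2)) = Pow(Add(Rational(721, 15), -443420), Rational(1, 2)) = Pow(Rational(-6650579, 15), Rational(1, 2)) = Mul(Rational(1, 15), I, Pow(99758685, Rational(1, 2)))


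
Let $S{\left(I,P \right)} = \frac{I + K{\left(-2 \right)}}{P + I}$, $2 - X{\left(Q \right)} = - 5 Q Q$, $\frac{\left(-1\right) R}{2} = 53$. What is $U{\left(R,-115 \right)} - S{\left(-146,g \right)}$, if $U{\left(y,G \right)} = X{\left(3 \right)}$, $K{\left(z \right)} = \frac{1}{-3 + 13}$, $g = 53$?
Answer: $\frac{42251}{930} \approx 45.431$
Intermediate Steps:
$R = -106$ ($R = \left(-2\right) 53 = -106$)
$X{\left(Q \right)} = 2 + 5 Q^{2}$ ($X{\left(Q \right)} = 2 - - 5 Q Q = 2 - - 5 Q^{2} = 2 + 5 Q^{2}$)
$K{\left(z \right)} = \frac{1}{10}$
$U{\left(y,G \right)} = 47$ ($U{\left(y,G \right)} = 2 + 5 \cdot 3^{2} = 2 + 5 \cdot 9 = 2 + 45 = 47$)
$S{\left(I,P \right)} = \frac{\frac{1}{10} + I}{I + P}$ ($S{\left(I,P \right)} = \frac{I + \frac{1}{10}}{P + I} = \frac{\frac{1}{10} + I}{I + P}$)
$U{\left(R,-115 \right)} - S{\left(-146,g \right)} = 47 - \frac{\frac{1}{10} - 146}{-146 + 53} = 47 - \frac{1}{-93} \left(- \frac{1459}{10}\right) = 47 - \left(- \frac{1}{93}\right) \left(- \frac{1459}{10}\right) = 47 - \frac{1459}{930} = \frac{42251}{930}$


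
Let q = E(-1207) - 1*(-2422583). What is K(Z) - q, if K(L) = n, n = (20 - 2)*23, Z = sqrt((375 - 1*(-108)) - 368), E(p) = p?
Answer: -2420962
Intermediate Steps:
Z = sqrt(115) (Z = sqrt((375 + 108) - 368) = sqrt(483 - 368) = sqrt(115) ≈ 10.724)
n = 414 (n = 18*23 = 414)
K(L) = 414
q = 2421376 (q = -1207 - 1*(-2422583) = -1207 + 2422583 = 2421376)
K(Z) - q = 414 - 1*2421376 = 414 - 2421376 = -2420962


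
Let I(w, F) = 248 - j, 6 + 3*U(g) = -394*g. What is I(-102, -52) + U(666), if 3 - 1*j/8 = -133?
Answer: -88310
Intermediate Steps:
j = 1088 (j = 24 - 8*(-133) = 24 + 1064 = 1088)
U(g) = -2 - 394*g/3 (U(g) = -2 + (-394*g)/3 = -2 - 394*g/3)
I(w, F) = -840 (I(w, F) = 248 - 1*1088 = 248 - 1088 = -840)
I(-102, -52) + U(666) = -840 + (-2 - 394/3*666) = -840 + (-2 - 87468) = -840 - 87470 = -88310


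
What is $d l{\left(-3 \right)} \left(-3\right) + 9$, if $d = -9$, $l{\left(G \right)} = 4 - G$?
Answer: $198$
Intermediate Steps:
$d l{\left(-3 \right)} \left(-3\right) + 9 = - 9 \left(4 - -3\right) \left(-3\right) + 9 = - 9 \left(4 + 3\right) \left(-3\right) + 9 = - 9 \cdot 7 \left(-3\right) + 9 = \left(-9\right) \left(-21\right) + 9 = 189 + 9 = 198$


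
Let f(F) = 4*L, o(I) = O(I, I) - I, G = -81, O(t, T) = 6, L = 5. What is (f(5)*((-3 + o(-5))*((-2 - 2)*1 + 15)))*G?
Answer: -142560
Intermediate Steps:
o(I) = 6 - I
f(F) = 20 (f(F) = 4*5 = 20)
(f(5)*((-3 + o(-5))*((-2 - 2)*1 + 15)))*G = (20*((-3 + (6 - 1*(-5)))*((-2 - 2)*1 + 15)))*(-81) = (20*((-3 + (6 + 5))*(-4*1 + 15)))*(-81) = (20*((-3 + 11)*(-4 + 15)))*(-81) = (20*(8*11))*(-81) = (20*88)*(-81) = 1760*(-81) = -142560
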